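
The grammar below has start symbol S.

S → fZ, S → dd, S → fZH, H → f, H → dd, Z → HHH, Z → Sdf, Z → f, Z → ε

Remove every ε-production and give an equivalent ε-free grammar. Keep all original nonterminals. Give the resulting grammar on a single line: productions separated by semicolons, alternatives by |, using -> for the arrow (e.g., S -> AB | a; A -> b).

Nullable set: {Z}.
S -> fZ: Z nullable, giving f | fZ.
S -> fZH: Z nullable, giving fH | fZH.
Drop Z -> ε.
Unchanged (no nullable symbols): S -> dd; H -> dd; H -> f; Z -> HHH; Z -> Sdf; Z -> f.

S -> f | dd | fH | fZ | fZH; H -> f | dd; Z -> f | HHH | Sdf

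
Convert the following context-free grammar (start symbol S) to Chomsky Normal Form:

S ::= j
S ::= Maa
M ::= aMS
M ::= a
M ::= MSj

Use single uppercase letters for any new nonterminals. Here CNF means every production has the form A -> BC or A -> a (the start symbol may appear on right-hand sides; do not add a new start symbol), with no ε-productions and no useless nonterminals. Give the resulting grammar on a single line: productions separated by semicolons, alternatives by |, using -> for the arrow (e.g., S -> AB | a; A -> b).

S -> j | ME; A -> j; B -> a; C -> MS; D -> SA; E -> BB; M -> a | BC | MD

No ε-productions.
No unit productions to eliminate.
TERM: introduce B -> a, A -> j and substitute in every rule of length ≥2.
BIN: M -> BMS becomes M -> BC, C -> MS; M -> MSA becomes M -> MD, D -> SA; S -> MBB becomes S -> ME, E -> BB.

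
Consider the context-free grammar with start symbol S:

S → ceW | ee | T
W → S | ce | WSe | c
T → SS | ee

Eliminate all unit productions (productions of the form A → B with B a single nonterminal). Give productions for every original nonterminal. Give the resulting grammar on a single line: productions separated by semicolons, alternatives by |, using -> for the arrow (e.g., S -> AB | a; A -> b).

Unit productions: S->T, W->S.
Unit pairs (A ⇒* B via units): (S,T), (W,S), (W,T).
S: inherits non-unit rules of {S, T} → SS | ceW | ee.
T: inherits non-unit rules of {T} → SS | ee.
W: inherits non-unit rules of {S, T, W} → SS | WSe | c | ce | ceW | ee.

S -> SS | ee | ceW; T -> SS | ee; W -> c | SS | ce | ee | WSe | ceW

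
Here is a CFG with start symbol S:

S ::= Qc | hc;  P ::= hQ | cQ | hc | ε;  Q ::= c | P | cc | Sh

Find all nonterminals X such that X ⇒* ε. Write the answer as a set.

Directly nullable (have an ε-rule): {P}.
Q is nullable via Q -> P (every symbol on the right is already known nullable).
Not nullable: S — each has a terminal in every rule's right-hand side or depends on a non-nullable symbol.

{P, Q}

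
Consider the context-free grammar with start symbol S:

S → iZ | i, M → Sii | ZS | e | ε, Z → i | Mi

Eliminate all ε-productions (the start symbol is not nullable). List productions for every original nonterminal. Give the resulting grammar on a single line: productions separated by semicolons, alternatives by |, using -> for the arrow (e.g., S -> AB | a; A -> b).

S -> i | iZ; M -> e | ZS | Sii; Z -> i | Mi

Nullable set: {M}.
Drop M -> ε.
Z -> Mi: M nullable, giving Mi | i.
Unchanged (no nullable symbols): S -> i; S -> iZ; M -> Sii; M -> ZS; M -> e; Z -> i.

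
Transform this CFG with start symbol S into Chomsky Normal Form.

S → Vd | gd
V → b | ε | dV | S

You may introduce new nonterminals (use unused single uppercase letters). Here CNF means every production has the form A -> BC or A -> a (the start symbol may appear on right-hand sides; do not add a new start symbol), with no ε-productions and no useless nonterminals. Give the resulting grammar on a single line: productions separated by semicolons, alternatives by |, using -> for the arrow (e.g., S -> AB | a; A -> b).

S -> d | BA | VA; A -> d; B -> g; V -> b | d | AV | BA | VA

Nullable: {V}; after ε-elimination: S -> d | Vd | gd; V -> S | b | d | dV.
After unit-elimination: S -> d | Vd | gd; V -> b | d | Vd | dV | gd.
TERM: introduce A -> d, B -> g and substitute in every rule of length ≥2.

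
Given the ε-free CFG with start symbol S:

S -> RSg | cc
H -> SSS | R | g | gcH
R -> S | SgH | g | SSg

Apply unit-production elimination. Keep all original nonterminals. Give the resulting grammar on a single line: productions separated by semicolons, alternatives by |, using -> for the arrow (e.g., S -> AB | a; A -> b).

S -> cc | RSg; H -> g | cc | RSg | SSS | SSg | SgH | gcH; R -> g | cc | RSg | SSg | SgH

Unit productions: H->R, R->S.
Unit pairs (A ⇒* B via units): (H,R), (H,S), (R,S).
S: inherits non-unit rules of {S} → RSg | cc.
H: inherits non-unit rules of {H, R, S} → RSg | SSS | SSg | SgH | cc | g | gcH.
R: inherits non-unit rules of {R, S} → RSg | SSg | SgH | cc | g.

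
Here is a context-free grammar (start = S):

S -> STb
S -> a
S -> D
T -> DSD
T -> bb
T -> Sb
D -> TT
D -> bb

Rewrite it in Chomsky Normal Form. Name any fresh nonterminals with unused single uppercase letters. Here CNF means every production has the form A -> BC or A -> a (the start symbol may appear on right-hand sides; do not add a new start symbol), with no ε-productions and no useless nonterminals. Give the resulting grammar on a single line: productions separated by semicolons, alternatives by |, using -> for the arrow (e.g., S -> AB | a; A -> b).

No ε-productions.
After unit-elimination: S -> a | TT | bb | STb; D -> TT | bb; T -> Sb | bb | DSD.
TERM: introduce A -> b and substitute in every rule of length ≥2.
BIN: S -> STA becomes S -> SB, B -> TA; T -> DSD becomes T -> DC, C -> SD.

S -> a | AA | SB | TT; A -> b; B -> TA; C -> SD; D -> AA | TT; T -> AA | DC | SA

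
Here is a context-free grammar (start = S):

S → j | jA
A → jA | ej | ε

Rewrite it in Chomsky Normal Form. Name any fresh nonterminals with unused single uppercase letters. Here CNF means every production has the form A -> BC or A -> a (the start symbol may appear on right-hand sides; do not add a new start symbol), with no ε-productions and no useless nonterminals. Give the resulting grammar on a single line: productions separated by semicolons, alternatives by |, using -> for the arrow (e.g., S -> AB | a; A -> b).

Nullable: {A}; after ε-elimination: S -> j | jA; A -> j | ej | jA.
No unit productions to eliminate.
TERM: introduce B -> e, C -> j and substitute in every rule of length ≥2.

S -> j | CA; A -> j | BC | CA; B -> e; C -> j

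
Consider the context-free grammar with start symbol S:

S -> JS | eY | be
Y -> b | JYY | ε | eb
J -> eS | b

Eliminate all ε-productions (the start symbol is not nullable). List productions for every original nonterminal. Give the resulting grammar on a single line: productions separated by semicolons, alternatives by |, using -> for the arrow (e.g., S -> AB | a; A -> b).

Nullable set: {Y}.
S -> eY: Y nullable, giving e | eY.
Drop Y -> ε.
Y -> JYY: Y, Y nullable, giving J | JY | JYY.
Unchanged (no nullable symbols): S -> JS; S -> be; J -> b; J -> eS; Y -> b; Y -> eb.

S -> e | JS | be | eY; J -> b | eS; Y -> J | b | JY | eb | JYY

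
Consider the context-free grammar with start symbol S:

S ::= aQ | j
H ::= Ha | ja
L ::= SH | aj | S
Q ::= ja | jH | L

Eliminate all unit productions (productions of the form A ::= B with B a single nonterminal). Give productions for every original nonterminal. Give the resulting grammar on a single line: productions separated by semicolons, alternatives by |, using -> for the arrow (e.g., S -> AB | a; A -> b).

S -> j | aQ; H -> Ha | ja; L -> j | SH | aQ | aj; Q -> j | SH | aQ | aj | jH | ja

Unit productions: L->S, Q->L.
Unit pairs (A ⇒* B via units): (L,S), (Q,L), (Q,S).
S: inherits non-unit rules of {S} → aQ | j.
H: inherits non-unit rules of {H} → Ha | ja.
L: inherits non-unit rules of {L, S} → SH | aQ | aj | j.
Q: inherits non-unit rules of {L, Q, S} → SH | aQ | aj | j | jH | ja.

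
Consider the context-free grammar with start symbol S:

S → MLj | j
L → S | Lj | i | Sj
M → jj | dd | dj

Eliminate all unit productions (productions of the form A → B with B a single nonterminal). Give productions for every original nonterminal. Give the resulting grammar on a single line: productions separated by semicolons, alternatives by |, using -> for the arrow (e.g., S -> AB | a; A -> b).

S -> j | MLj; L -> i | j | Lj | Sj | MLj; M -> dd | dj | jj

Unit productions: L->S.
Unit pairs (A ⇒* B via units): (L,S).
S: inherits non-unit rules of {S} → MLj | j.
L: inherits non-unit rules of {L, S} → Lj | MLj | Sj | i | j.
M: inherits non-unit rules of {M} → dd | dj | jj.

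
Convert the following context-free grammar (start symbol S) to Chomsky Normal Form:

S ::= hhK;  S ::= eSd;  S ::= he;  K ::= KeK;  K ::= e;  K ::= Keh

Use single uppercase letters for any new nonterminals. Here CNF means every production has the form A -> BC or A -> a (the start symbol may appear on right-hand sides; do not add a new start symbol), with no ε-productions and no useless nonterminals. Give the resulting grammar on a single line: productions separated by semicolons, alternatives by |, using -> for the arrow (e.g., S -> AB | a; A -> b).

S -> AF | BA | BG; A -> e; B -> h; C -> d; D -> AB; E -> AK; F -> SC; G -> BK; K -> e | KD | KE

No ε-productions.
No unit productions to eliminate.
TERM: introduce C -> d, A -> e, B -> h and substitute in every rule of length ≥2.
BIN: K -> KAB becomes K -> KD, D -> AB; K -> KAK becomes K -> KE, E -> AK; S -> ASC becomes S -> AF, F -> SC; S -> BBK becomes S -> BG, G -> BK.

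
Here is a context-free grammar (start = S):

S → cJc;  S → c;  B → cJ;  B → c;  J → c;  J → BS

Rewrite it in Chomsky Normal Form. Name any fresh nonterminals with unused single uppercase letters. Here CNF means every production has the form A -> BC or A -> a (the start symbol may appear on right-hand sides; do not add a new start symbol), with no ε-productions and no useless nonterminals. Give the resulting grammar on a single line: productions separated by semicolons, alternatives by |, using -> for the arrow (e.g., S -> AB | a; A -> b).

No ε-productions.
No unit productions to eliminate.
TERM: introduce A -> c and substitute in every rule of length ≥2.
BIN: S -> AJA becomes S -> AC, C -> JA.

S -> c | AC; A -> c; B -> c | AJ; C -> JA; J -> c | BS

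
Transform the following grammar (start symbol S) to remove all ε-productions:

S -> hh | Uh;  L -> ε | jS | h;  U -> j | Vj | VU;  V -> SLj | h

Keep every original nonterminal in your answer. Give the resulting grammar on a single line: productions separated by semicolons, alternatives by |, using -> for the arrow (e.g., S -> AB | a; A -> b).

Nullable set: {L}.
Drop L -> ε.
V -> SLj: L nullable, giving SLj | Sj.
Unchanged (no nullable symbols): S -> Uh; S -> hh; L -> h; L -> jS; U -> VU; U -> Vj; U -> j; V -> h.

S -> Uh | hh; L -> h | jS; U -> j | VU | Vj; V -> h | Sj | SLj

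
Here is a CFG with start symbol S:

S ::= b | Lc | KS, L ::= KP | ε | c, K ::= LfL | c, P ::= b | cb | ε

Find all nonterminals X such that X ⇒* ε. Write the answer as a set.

{L, P}

Directly nullable (have an ε-rule): {L, P}.
Not nullable: K, S — each has a terminal in every rule's right-hand side or depends on a non-nullable symbol.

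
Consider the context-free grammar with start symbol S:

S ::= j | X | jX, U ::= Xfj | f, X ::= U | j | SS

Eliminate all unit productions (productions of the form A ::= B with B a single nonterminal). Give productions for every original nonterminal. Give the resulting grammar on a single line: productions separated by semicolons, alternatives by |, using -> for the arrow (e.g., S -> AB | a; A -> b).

S -> f | j | SS | jX | Xfj; U -> f | Xfj; X -> f | j | SS | Xfj

Unit productions: S->X, X->U.
Unit pairs (A ⇒* B via units): (S,U), (S,X), (X,U).
S: inherits non-unit rules of {S, U, X} → SS | Xfj | f | j | jX.
U: inherits non-unit rules of {U} → Xfj | f.
X: inherits non-unit rules of {U, X} → SS | Xfj | f | j.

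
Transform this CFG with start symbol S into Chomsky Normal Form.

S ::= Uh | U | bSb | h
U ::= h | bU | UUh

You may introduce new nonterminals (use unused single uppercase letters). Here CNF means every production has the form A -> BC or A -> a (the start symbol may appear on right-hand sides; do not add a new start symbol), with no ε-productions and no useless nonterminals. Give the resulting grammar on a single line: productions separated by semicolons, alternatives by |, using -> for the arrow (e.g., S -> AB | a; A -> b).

No ε-productions.
After unit-elimination: S -> h | Uh | bU | UUh | bSb; U -> h | bU | UUh.
TERM: introduce B -> b, A -> h and substitute in every rule of length ≥2.
BIN: S -> BSB becomes S -> BC, C -> SB; S -> UUA becomes S -> UD, D -> UA; U -> UUA becomes U -> UE, E -> UA.

S -> h | BC | BU | UA | UD; A -> h; B -> b; C -> SB; D -> UA; E -> UA; U -> h | BU | UE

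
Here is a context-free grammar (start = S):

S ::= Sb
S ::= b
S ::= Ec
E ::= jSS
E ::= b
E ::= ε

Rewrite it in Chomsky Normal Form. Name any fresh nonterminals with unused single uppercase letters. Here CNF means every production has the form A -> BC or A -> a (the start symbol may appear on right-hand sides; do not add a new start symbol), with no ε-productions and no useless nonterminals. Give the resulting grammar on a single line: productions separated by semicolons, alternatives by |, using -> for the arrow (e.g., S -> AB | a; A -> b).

S -> b | c | EB | SC; A -> j; B -> c; C -> b; D -> SS; E -> b | AD

Nullable: {E}; after ε-elimination: S -> b | c | Ec | Sb; E -> b | jSS.
No unit productions to eliminate.
TERM: introduce C -> b, B -> c, A -> j and substitute in every rule of length ≥2.
BIN: E -> ASS becomes E -> AD, D -> SS.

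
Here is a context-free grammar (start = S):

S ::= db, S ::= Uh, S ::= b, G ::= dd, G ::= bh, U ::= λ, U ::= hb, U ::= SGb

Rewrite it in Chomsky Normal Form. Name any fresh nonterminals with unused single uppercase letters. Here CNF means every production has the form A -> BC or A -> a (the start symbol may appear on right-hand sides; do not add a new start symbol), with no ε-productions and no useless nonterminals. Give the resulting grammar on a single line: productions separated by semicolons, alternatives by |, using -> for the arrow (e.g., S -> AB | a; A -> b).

S -> b | h | CA | UB; A -> b; B -> h; C -> d; D -> GA; G -> AB | CC; U -> BA | SD

Nullable: {U}; after ε-elimination: S -> b | h | Uh | db; G -> bh | dd; U -> hb | SGb.
No unit productions to eliminate.
TERM: introduce A -> b, C -> d, B -> h and substitute in every rule of length ≥2.
BIN: U -> SGA becomes U -> SD, D -> GA.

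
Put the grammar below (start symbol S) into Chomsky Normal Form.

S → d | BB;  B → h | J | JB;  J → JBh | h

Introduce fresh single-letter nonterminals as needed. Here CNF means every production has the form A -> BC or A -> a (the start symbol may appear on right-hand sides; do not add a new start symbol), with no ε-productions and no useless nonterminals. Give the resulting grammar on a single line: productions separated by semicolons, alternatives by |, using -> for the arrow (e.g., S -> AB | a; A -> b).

S -> d | BB; A -> h; B -> h | JB | JC; C -> BA; D -> BA; J -> h | JD

No ε-productions.
After unit-elimination: S -> d | BB; B -> h | JB | JBh; J -> h | JBh.
TERM: introduce A -> h and substitute in every rule of length ≥2.
BIN: B -> JBA becomes B -> JC, C -> BA; J -> JBA becomes J -> JD, D -> BA.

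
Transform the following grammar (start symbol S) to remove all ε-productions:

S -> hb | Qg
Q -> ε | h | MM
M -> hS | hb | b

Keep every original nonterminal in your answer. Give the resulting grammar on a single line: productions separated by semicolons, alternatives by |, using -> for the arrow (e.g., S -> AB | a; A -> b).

S -> g | Qg | hb; M -> b | hS | hb; Q -> h | MM

Nullable set: {Q}.
S -> Qg: Q nullable, giving Qg | g.
Drop Q -> ε.
Unchanged (no nullable symbols): S -> hb; M -> b; M -> hS; M -> hb; Q -> MM; Q -> h.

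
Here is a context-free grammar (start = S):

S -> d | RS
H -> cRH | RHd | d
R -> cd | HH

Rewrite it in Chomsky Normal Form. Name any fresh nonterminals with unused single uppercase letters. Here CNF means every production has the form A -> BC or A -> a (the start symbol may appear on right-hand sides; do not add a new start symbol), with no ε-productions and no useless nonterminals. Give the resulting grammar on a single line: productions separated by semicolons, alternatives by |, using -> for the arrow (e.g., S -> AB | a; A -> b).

S -> d | RS; A -> d; B -> c; C -> RH; D -> HA; H -> d | BC | RD; R -> BA | HH

No ε-productions.
No unit productions to eliminate.
TERM: introduce B -> c, A -> d and substitute in every rule of length ≥2.
BIN: H -> BRH becomes H -> BC, C -> RH; H -> RHA becomes H -> RD, D -> HA.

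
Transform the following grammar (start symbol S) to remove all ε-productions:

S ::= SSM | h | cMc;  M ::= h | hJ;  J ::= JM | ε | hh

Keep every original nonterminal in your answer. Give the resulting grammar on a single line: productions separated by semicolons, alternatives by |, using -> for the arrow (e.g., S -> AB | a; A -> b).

S -> h | SSM | cMc; J -> M | JM | hh; M -> h | hJ

Nullable set: {J}.
Drop J -> ε.
J -> JM: J nullable, giving JM | M.
M -> hJ: J nullable, giving h | hJ.
Unchanged (no nullable symbols): S -> SSM; S -> cMc; S -> h; J -> hh; M -> h.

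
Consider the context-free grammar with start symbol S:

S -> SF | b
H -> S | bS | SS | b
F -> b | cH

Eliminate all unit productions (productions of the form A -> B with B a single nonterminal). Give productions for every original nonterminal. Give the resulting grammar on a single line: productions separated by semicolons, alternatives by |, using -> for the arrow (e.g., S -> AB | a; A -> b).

S -> b | SF; F -> b | cH; H -> b | SF | SS | bS

Unit productions: H->S.
Unit pairs (A ⇒* B via units): (H,S).
S: inherits non-unit rules of {S} → SF | b.
F: inherits non-unit rules of {F} → b | cH.
H: inherits non-unit rules of {H, S} → SF | SS | b | bS.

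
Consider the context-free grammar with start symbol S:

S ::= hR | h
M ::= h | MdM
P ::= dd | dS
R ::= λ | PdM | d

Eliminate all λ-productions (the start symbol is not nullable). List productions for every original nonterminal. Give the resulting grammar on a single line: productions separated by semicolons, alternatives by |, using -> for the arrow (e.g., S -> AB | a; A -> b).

Nullable set: {R}.
S -> hR: R nullable, giving h | hR.
Drop R -> λ.
Unchanged (no nullable symbols): S -> h; M -> MdM; M -> h; P -> dS; P -> dd; R -> PdM; R -> d.

S -> h | hR; M -> h | MdM; P -> dS | dd; R -> d | PdM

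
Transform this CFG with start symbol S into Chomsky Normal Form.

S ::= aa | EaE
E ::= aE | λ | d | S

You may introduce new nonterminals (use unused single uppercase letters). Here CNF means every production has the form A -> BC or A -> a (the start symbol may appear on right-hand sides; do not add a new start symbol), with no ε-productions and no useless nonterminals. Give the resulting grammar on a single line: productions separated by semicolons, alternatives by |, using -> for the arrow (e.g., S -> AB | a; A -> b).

Nullable: {E}; after ε-elimination: S -> a | Ea | aE | aa | EaE; E -> S | a | d | aE.
After unit-elimination: S -> a | Ea | aE | aa | EaE; E -> a | d | Ea | aE | aa | EaE.
TERM: introduce A -> a and substitute in every rule of length ≥2.
BIN: E -> EAE becomes E -> EB, B -> AE; S -> EAE becomes S -> EC, C -> AE.

S -> a | AA | AE | EA | EC; A -> a; B -> AE; C -> AE; E -> a | d | AA | AE | EA | EB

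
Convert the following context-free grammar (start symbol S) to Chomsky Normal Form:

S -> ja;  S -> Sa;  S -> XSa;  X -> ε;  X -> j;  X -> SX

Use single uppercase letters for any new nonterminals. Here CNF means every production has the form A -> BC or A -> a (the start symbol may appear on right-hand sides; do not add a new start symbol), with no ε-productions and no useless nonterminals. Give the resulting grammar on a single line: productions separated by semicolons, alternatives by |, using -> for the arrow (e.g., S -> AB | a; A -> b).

Nullable: {X}; after ε-elimination: S -> Sa | ja | XSa; X -> S | j | SX.
After unit-elimination: S -> Sa | ja | XSa; X -> j | SX | Sa | ja | XSa.
TERM: introduce A -> a, B -> j and substitute in every rule of length ≥2.
BIN: S -> XSA becomes S -> XC, C -> SA; X -> XSA becomes X -> XD, D -> SA.

S -> BA | SA | XC; A -> a; B -> j; C -> SA; D -> SA; X -> j | BA | SA | SX | XD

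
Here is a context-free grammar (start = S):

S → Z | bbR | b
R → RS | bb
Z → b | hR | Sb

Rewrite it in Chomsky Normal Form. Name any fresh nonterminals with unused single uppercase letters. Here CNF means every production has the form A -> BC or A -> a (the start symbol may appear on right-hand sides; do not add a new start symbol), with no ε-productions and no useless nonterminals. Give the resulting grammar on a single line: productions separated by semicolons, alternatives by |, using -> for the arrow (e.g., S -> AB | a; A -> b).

S -> b | AC | BR | SA; A -> b; B -> h; C -> AR; R -> AA | RS

No ε-productions.
After unit-elimination: S -> b | Sb | hR | bbR; R -> RS | bb; Z -> b | Sb | hR.
TERM: introduce A -> b, B -> h and substitute in every rule of length ≥2.
BIN: S -> AAR becomes S -> AC, C -> AR.
Drop unreachable/unproductive: Z.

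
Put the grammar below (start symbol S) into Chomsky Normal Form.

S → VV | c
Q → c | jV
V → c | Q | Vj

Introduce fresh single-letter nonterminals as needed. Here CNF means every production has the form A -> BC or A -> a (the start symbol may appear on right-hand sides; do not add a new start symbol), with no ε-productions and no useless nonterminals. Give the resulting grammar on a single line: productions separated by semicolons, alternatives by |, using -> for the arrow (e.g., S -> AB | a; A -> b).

No ε-productions.
After unit-elimination: S -> c | VV; Q -> c | jV; V -> c | Vj | jV.
TERM: introduce A -> j and substitute in every rule of length ≥2.
Drop unreachable/unproductive: Q.

S -> c | VV; A -> j; V -> c | AV | VA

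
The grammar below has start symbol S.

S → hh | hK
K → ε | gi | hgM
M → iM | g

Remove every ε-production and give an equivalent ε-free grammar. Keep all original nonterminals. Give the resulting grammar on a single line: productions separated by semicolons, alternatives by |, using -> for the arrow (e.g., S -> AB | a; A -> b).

Nullable set: {K}.
S -> hK: K nullable, giving h | hK.
Drop K -> ε.
Unchanged (no nullable symbols): S -> hh; K -> gi; K -> hgM; M -> g; M -> iM.

S -> h | hK | hh; K -> gi | hgM; M -> g | iM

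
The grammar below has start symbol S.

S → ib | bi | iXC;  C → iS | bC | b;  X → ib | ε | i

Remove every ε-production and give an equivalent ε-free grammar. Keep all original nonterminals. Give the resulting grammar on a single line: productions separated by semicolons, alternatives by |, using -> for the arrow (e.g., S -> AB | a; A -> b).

S -> bi | iC | ib | iXC; C -> b | bC | iS; X -> i | ib

Nullable set: {X}.
S -> iXC: X nullable, giving iC | iXC.
Drop X -> ε.
Unchanged (no nullable symbols): S -> bi; S -> ib; C -> b; C -> bC; C -> iS; X -> i; X -> ib.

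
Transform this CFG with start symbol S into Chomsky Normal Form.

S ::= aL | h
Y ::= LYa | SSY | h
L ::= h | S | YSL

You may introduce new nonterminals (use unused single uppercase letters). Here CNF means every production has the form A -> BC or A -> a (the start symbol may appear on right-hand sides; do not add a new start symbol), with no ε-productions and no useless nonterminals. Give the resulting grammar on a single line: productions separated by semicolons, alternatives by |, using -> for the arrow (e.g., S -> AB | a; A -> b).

S -> h | AL; A -> a; B -> SL; C -> YA; D -> SY; L -> h | AL | YB; Y -> h | LC | SD

No ε-productions.
After unit-elimination: S -> h | aL; L -> h | aL | YSL; Y -> h | LYa | SSY.
TERM: introduce A -> a and substitute in every rule of length ≥2.
BIN: L -> YSL becomes L -> YB, B -> SL; Y -> LYA becomes Y -> LC, C -> YA; Y -> SSY becomes Y -> SD, D -> SY.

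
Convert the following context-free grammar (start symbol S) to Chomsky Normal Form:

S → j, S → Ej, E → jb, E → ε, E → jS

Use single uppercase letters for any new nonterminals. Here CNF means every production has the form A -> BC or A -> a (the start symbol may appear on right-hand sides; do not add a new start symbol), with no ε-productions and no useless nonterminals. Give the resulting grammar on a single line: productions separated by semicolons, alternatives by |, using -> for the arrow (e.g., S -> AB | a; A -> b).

Nullable: {E}; after ε-elimination: S -> j | Ej; E -> jS | jb.
No unit productions to eliminate.
TERM: introduce B -> b, A -> j and substitute in every rule of length ≥2.

S -> j | EA; A -> j; B -> b; E -> AB | AS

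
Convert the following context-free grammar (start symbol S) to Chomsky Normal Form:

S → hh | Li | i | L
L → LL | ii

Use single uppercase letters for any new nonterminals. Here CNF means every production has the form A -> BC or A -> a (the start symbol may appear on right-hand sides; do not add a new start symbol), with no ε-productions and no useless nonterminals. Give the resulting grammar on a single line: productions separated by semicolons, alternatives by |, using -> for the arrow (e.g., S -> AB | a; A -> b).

No ε-productions.
After unit-elimination: S -> i | LL | Li | hh | ii; L -> LL | ii.
TERM: introduce B -> h, A -> i and substitute in every rule of length ≥2.

S -> i | AA | BB | LA | LL; A -> i; B -> h; L -> AA | LL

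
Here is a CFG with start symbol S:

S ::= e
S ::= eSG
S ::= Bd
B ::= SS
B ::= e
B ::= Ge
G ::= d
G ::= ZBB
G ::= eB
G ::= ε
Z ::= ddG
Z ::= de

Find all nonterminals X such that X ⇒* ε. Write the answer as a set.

Directly nullable (have an ε-rule): {G}.
Not nullable: B, S, Z — each has a terminal in every rule's right-hand side or depends on a non-nullable symbol.

{G}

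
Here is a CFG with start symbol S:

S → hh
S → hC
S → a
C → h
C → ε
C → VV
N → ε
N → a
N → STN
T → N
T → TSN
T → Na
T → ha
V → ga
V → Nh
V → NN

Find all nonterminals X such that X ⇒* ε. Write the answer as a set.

Directly nullable (have an ε-rule): {C, N}.
T is nullable via T -> N (every symbol on the right is already known nullable).
V is nullable via V -> NN (every symbol on the right is already known nullable).
Not nullable: S — each has a terminal in every rule's right-hand side or depends on a non-nullable symbol.

{C, N, T, V}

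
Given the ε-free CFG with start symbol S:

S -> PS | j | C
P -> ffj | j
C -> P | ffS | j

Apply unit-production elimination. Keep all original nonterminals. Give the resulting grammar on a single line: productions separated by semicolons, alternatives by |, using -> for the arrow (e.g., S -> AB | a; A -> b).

S -> j | PS | ffS | ffj; C -> j | ffS | ffj; P -> j | ffj

Unit productions: C->P, S->C.
Unit pairs (A ⇒* B via units): (C,P), (S,C), (S,P).
S: inherits non-unit rules of {C, P, S} → PS | ffS | ffj | j.
C: inherits non-unit rules of {C, P} → ffS | ffj | j.
P: inherits non-unit rules of {P} → ffj | j.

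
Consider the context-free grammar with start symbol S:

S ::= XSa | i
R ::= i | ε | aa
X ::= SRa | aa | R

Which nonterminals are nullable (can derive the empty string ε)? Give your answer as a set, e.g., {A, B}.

{R, X}

Directly nullable (have an ε-rule): {R}.
X is nullable via X -> R (every symbol on the right is already known nullable).
Not nullable: S — each has a terminal in every rule's right-hand side or depends on a non-nullable symbol.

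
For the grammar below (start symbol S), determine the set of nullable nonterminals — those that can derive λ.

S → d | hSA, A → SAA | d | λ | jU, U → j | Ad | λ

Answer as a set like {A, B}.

{A, U}

Directly nullable (have an ε-rule): {A, U}.
Not nullable: S — each has a terminal in every rule's right-hand side or depends on a non-nullable symbol.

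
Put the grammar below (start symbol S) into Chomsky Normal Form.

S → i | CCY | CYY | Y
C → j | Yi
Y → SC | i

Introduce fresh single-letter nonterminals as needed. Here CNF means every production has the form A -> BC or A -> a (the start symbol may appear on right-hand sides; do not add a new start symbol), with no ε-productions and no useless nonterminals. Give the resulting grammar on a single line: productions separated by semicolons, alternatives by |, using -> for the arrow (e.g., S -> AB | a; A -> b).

S -> i | CB | CD | SC; A -> i; B -> CY; C -> j | YA; D -> YY; Y -> i | SC

No ε-productions.
After unit-elimination: S -> i | SC | CCY | CYY; C -> j | Yi; Y -> i | SC.
TERM: introduce A -> i and substitute in every rule of length ≥2.
BIN: S -> CCY becomes S -> CB, B -> CY; S -> CYY becomes S -> CD, D -> YY.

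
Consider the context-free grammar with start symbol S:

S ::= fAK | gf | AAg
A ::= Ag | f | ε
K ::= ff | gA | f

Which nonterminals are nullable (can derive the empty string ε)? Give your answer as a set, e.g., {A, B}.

{A}

Directly nullable (have an ε-rule): {A}.
Not nullable: K, S — each has a terminal in every rule's right-hand side or depends on a non-nullable symbol.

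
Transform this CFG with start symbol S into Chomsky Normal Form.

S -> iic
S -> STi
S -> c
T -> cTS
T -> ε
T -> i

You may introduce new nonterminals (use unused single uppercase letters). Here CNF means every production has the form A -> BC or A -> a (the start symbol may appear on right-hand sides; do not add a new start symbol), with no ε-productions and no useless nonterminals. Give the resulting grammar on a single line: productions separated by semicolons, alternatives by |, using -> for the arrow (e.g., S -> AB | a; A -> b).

Nullable: {T}; after ε-elimination: S -> c | Si | STi | iic; T -> i | cS | cTS.
No unit productions to eliminate.
TERM: introduce B -> c, A -> i and substitute in every rule of length ≥2.
BIN: S -> AAB becomes S -> AC, C -> AB; S -> STA becomes S -> SD, D -> TA; T -> BTS becomes T -> BE, E -> TS.

S -> c | AC | SA | SD; A -> i; B -> c; C -> AB; D -> TA; E -> TS; T -> i | BE | BS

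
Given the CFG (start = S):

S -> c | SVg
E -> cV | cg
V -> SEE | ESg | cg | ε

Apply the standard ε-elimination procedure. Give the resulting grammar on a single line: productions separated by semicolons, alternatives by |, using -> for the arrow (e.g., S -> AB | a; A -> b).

S -> c | Sg | SVg; E -> c | cV | cg; V -> cg | ESg | SEE

Nullable set: {V}.
S -> SVg: V nullable, giving SVg | Sg.
E -> cV: V nullable, giving c | cV.
Drop V -> ε.
Unchanged (no nullable symbols): S -> c; E -> cg; V -> ESg; V -> SEE; V -> cg.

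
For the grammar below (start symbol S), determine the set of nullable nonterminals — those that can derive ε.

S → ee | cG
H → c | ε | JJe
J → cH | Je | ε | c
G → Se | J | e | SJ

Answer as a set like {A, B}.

{G, H, J}

Directly nullable (have an ε-rule): {H, J}.
G is nullable via G -> J (every symbol on the right is already known nullable).
Not nullable: S — each has a terminal in every rule's right-hand side or depends on a non-nullable symbol.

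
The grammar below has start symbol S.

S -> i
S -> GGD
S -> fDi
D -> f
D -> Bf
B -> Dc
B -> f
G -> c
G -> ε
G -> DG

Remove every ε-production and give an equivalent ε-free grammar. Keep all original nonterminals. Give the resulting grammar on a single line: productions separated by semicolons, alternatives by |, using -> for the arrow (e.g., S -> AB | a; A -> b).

S -> D | i | GD | GGD | fDi; B -> f | Dc; D -> f | Bf; G -> D | c | DG

Nullable set: {G}.
S -> GGD: G, G nullable, giving D | GD | GGD.
Drop G -> ε.
G -> DG: G nullable, giving D | DG.
Unchanged (no nullable symbols): S -> fDi; S -> i; B -> Dc; B -> f; D -> Bf; D -> f; G -> c.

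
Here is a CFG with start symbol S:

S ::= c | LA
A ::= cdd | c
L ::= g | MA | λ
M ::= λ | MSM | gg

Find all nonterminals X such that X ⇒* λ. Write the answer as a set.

Directly nullable (have an ε-rule): {L, M}.
Not nullable: A, S — each has a terminal in every rule's right-hand side or depends on a non-nullable symbol.

{L, M}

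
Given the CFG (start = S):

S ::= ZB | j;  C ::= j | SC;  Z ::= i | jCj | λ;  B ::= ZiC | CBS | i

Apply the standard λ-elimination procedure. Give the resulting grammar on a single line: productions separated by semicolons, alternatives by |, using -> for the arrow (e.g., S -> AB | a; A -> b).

Nullable set: {Z}.
S -> ZB: Z nullable, giving B | ZB.
B -> ZiC: Z nullable, giving ZiC | iC.
Drop Z -> λ.
Unchanged (no nullable symbols): S -> j; B -> CBS; B -> i; C -> SC; C -> j; Z -> i; Z -> jCj.

S -> B | j | ZB; B -> i | iC | CBS | ZiC; C -> j | SC; Z -> i | jCj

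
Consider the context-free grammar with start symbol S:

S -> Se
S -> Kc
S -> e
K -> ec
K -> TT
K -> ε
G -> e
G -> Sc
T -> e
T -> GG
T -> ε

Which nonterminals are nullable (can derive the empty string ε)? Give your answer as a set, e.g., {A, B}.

Directly nullable (have an ε-rule): {K, T}.
Not nullable: G, S — each has a terminal in every rule's right-hand side or depends on a non-nullable symbol.

{K, T}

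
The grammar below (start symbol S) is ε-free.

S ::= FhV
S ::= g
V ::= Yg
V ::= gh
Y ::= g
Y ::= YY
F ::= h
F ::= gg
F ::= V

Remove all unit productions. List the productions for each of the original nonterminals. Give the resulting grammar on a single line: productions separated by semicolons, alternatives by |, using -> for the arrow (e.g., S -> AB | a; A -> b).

S -> g | FhV; F -> h | Yg | gg | gh; V -> Yg | gh; Y -> g | YY

Unit productions: F->V.
Unit pairs (A ⇒* B via units): (F,V).
S: inherits non-unit rules of {S} → FhV | g.
F: inherits non-unit rules of {F, V} → Yg | gg | gh | h.
V: inherits non-unit rules of {V} → Yg | gh.
Y: inherits non-unit rules of {Y} → YY | g.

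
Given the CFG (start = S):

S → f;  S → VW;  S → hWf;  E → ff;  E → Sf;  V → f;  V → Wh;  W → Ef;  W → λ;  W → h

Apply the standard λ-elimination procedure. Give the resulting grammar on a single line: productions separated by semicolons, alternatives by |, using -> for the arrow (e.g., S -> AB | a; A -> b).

S -> V | f | VW | hf | hWf; E -> Sf | ff; V -> f | h | Wh; W -> h | Ef

Nullable set: {W}.
S -> VW: W nullable, giving V | VW.
S -> hWf: W nullable, giving hWf | hf.
V -> Wh: W nullable, giving Wh | h.
Drop W -> λ.
Unchanged (no nullable symbols): S -> f; E -> Sf; E -> ff; V -> f; W -> Ef; W -> h.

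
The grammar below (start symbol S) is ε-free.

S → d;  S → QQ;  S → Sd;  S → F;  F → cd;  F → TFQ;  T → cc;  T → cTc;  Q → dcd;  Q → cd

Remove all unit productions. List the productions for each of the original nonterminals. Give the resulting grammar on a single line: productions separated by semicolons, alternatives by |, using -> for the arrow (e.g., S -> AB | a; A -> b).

Unit productions: S->F.
Unit pairs (A ⇒* B via units): (S,F).
S: inherits non-unit rules of {F, S} → QQ | Sd | TFQ | cd | d.
F: inherits non-unit rules of {F} → TFQ | cd.
Q: inherits non-unit rules of {Q} → cd | dcd.
T: inherits non-unit rules of {T} → cTc | cc.

S -> d | QQ | Sd | cd | TFQ; F -> cd | TFQ; Q -> cd | dcd; T -> cc | cTc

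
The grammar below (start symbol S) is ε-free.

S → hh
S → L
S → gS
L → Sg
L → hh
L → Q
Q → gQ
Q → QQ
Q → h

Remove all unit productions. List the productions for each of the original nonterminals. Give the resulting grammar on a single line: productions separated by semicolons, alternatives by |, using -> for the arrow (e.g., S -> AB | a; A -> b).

S -> h | QQ | Sg | gQ | gS | hh; L -> h | QQ | Sg | gQ | hh; Q -> h | QQ | gQ

Unit productions: L->Q, S->L.
Unit pairs (A ⇒* B via units): (L,Q), (S,L), (S,Q).
S: inherits non-unit rules of {L, Q, S} → QQ | Sg | gQ | gS | h | hh.
L: inherits non-unit rules of {L, Q} → QQ | Sg | gQ | h | hh.
Q: inherits non-unit rules of {Q} → QQ | gQ | h.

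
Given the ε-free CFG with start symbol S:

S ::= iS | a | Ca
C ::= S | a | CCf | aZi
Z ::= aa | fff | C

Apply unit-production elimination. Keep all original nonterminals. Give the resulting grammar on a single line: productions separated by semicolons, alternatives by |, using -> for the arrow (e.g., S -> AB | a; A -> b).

Unit productions: C->S, Z->C.
Unit pairs (A ⇒* B via units): (C,S), (Z,C), (Z,S).
S: inherits non-unit rules of {S} → Ca | a | iS.
C: inherits non-unit rules of {C, S} → CCf | Ca | a | aZi | iS.
Z: inherits non-unit rules of {C, S, Z} → CCf | Ca | a | aZi | aa | fff | iS.

S -> a | Ca | iS; C -> a | Ca | iS | CCf | aZi; Z -> a | Ca | aa | iS | CCf | aZi | fff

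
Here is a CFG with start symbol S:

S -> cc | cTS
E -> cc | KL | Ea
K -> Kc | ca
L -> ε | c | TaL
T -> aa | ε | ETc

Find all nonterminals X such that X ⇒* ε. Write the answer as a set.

{L, T}

Directly nullable (have an ε-rule): {L, T}.
Not nullable: E, K, S — each has a terminal in every rule's right-hand side or depends on a non-nullable symbol.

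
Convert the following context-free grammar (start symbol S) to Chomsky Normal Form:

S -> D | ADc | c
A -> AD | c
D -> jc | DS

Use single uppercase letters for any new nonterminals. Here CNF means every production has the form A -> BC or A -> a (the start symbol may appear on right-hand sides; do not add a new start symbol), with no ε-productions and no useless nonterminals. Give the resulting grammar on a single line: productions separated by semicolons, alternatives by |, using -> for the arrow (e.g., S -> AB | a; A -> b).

S -> c | AE | BC | DS; A -> c | AD; B -> j; C -> c; D -> BC | DS; E -> DC

No ε-productions.
After unit-elimination: S -> c | DS | jc | ADc; A -> c | AD; D -> DS | jc.
TERM: introduce C -> c, B -> j and substitute in every rule of length ≥2.
BIN: S -> ADC becomes S -> AE, E -> DC.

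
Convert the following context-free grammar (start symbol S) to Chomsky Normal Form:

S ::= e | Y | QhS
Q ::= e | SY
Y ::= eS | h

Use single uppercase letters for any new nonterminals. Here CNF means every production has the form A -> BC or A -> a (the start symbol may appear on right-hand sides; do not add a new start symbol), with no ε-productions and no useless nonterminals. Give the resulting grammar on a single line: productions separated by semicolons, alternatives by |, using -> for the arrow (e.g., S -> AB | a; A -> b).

S -> e | h | BS | QC; A -> h; B -> e; C -> AS; Q -> e | SY; Y -> h | BS

No ε-productions.
After unit-elimination: S -> e | h | eS | QhS; Q -> e | SY; Y -> h | eS.
TERM: introduce B -> e, A -> h and substitute in every rule of length ≥2.
BIN: S -> QAS becomes S -> QC, C -> AS.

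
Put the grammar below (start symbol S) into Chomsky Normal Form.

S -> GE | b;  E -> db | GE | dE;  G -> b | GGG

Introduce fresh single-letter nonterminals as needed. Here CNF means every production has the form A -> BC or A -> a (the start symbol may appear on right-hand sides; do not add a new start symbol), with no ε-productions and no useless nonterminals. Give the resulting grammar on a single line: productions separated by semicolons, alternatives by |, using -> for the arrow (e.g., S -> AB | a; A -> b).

No ε-productions.
No unit productions to eliminate.
TERM: introduce B -> b, A -> d and substitute in every rule of length ≥2.
BIN: G -> GGG becomes G -> GC, C -> GG.

S -> b | GE; A -> d; B -> b; C -> GG; E -> AB | AE | GE; G -> b | GC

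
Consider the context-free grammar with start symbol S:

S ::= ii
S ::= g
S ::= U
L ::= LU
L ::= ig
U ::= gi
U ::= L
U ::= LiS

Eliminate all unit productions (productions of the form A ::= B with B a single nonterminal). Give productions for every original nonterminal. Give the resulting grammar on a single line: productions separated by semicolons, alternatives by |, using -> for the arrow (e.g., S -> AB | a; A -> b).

Unit productions: S->U, U->L.
Unit pairs (A ⇒* B via units): (S,L), (S,U), (U,L).
S: inherits non-unit rules of {L, S, U} → LU | LiS | g | gi | ig | ii.
L: inherits non-unit rules of {L} → LU | ig.
U: inherits non-unit rules of {L, U} → LU | LiS | gi | ig.

S -> g | LU | gi | ig | ii | LiS; L -> LU | ig; U -> LU | gi | ig | LiS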